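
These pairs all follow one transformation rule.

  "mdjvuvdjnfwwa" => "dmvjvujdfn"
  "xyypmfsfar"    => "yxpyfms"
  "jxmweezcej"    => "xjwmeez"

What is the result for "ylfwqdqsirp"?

lywfdqsq

Each output is the input with this applied: delete the last 3 characters, then swap each adjacent pair of characters (1↔2, 3↔4, ...).
Doing the same to "ylfwqdqsirp": "lywfdqsq".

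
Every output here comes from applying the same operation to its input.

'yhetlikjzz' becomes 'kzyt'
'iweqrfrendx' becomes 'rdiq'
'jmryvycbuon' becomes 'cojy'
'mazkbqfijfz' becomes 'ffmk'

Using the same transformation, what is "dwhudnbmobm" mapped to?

bbdu

The rule is to keep one character in every 3, starting at position 1 (positions 1st, 4th, 7th, ...), then move the last 2 characters to the front (rotate right by 2).
On "dwhudnbmobm" that produces "bbdu".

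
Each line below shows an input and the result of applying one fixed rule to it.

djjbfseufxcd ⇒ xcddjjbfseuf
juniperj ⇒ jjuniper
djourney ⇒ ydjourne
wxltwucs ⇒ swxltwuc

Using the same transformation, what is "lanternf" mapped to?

In each case the input is transformed by: move the first 3 characters to the end (rotate left by 3), then swap the front and back halves of the string.
Applying both steps to "lanternf": "ternflan", then "flantern".

flantern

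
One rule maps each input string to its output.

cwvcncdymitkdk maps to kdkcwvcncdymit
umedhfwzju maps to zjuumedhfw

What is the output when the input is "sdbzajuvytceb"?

cebsdbzajuvyt

What's happening: move the last 3 characters to the front (rotate right by 3).
So "sdbzajuvytceb" becomes "cebsdbzajuvyt".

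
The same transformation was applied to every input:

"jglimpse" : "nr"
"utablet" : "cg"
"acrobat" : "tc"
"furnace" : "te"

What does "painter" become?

Looking at the pairs, the operation is to shift every letter 2 places forward in the alphabet (wrapping around), then keep one character in every 3, starting at position 3 (positions 3rd, 6th, 9th, ...).
"painter" → "rckpvgt" → "kg".
(Check on "acrobat": → "cetqdcv" → "tc" ✓)

kg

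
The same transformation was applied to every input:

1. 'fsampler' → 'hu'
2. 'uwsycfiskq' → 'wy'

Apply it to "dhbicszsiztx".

fj

The pattern: shift every letter 2 places forward in the alphabet (wrapping around), then keep only the first 2 characters.
"dhbicszsiztx" → "fjdkeubukbvz" → "fj".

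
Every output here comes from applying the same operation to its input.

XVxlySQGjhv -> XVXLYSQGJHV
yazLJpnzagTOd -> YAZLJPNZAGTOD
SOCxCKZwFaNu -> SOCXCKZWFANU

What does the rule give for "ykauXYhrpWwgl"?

What's happening: convert every letter to uppercase.
Doing the same to "ykauXYhrpWwgl": "YKAUXYHRPWWGL".

YKAUXYHRPWWGL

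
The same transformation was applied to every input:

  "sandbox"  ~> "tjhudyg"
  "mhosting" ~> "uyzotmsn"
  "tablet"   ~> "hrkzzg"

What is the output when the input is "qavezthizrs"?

bkfznofxywg

The pattern: move the first 2 characters to the end (rotate left by 2), then shift every letter 6 places forward in the alphabet (wrapping around).
Starting from "qavezthizrs": after the first operation, "vezthizrsqa"; after the second, "bkfznofxywg".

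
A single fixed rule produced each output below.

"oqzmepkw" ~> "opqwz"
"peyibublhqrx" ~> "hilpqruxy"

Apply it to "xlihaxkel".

The pattern: sort the characters into alphabetical order, then delete the first 3 characters.
So "xlihaxkel" becomes "ikllxx".

ikllxx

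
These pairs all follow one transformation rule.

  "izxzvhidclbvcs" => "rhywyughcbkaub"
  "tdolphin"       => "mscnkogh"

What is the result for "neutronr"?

The transformation: shift every letter 1 place backward in the alphabet (wrapping around), then move the last character to the front.
For "neutronr", step one produces "mdtsqnmq"; step two turns that into "qmdtsqnm".

qmdtsqnm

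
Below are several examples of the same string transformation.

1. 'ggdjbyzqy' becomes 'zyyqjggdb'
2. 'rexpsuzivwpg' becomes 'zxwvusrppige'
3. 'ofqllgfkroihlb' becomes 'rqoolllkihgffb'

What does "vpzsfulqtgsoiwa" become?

In each case the input is transformed by: sort the characters into reverse alphabetical order.
So "vpzsfulqtgsoiwa" becomes "zwvutssqpoligfa".

zwvutssqpoligfa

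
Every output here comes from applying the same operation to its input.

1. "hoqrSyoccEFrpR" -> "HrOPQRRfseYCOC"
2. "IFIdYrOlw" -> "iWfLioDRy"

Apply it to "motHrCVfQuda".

MAODTUhqRFcv

The pattern: flip the case of every letter, then take characters alternately from the front and the back (1st, last, 2nd, 2nd-last, ...).
On "motHrCVfQuda": the first step gives "MOThRcvFqUDA", and the second then gives "MAODTUhqRFcv".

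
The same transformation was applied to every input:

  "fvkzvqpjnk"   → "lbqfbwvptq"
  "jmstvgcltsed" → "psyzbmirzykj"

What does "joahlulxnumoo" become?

The rule is to shift every letter 6 places forward in the alphabet (wrapping around).
"joahlulxnumoo" → "pugnrardtasuu".

pugnrardtasuu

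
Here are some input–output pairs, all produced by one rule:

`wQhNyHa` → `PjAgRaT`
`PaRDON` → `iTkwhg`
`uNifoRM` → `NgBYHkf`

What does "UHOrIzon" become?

Rule — shift every letter 7 places backward in the alphabet (wrapping around), then flip the case of every letter.
For "UHOrIzon", step one produces "NAHkBshg"; step two turns that into "nahKbSHG".
(Check on "PaRDON": → "ItKWHG" → "iTkwhg" ✓)

nahKbSHG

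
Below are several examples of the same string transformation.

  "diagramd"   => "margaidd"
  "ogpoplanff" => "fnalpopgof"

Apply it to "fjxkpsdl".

dspkxjfl

What's happening: reverse the string, then move the first character to the end.
On "fjxkpsdl": the first step gives "ldspkxjf", and the second then gives "dspkxjfl".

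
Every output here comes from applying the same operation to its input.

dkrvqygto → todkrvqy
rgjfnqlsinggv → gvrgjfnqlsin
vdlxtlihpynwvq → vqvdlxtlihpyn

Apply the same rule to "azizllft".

ftazizl

Rule — move the last 2 characters to the front (rotate right by 2), then delete the last character.
Applying both steps to "azizllft": "ftazizll", then "ftazizl".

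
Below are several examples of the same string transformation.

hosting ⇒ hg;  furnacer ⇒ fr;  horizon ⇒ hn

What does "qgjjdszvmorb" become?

qb

Each output is the input with this applied: take characters alternately from the front and the back (1st, last, 2nd, 2nd-last, ...), then keep only the first 2 characters.
Applying both steps to "qgjjdszvmorb": "qbgrjojmdvsz", then "qb".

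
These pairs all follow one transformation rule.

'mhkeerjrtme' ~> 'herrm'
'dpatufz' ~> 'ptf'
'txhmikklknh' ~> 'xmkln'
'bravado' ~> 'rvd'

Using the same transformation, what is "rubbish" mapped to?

ubs

Looking at the pairs, the operation is to keep every other character starting from the second (positions 2nd, 4th, 6th, ...).
On "rubbish" that produces "ubs".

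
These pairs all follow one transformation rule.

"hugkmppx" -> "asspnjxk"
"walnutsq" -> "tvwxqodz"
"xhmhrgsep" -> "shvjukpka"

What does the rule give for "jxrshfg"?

jikvuam

What's happening: shift every letter 3 places forward in the alphabet (wrapping around), then reverse the string.
Starting from "jxrshfg": after the first operation, "mauvkij"; after the second, "jikvuam".
(Check on "hugkmppx": → "kxjnpssa" → "asspnjxk" ✓)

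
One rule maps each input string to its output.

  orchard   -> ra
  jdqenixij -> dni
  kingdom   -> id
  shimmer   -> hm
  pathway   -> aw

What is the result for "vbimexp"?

Rule — keep one character in every 3, starting at position 2 (positions 2nd, 5th, 8th, ...).
Doing the same to "vbimexp": "be".

be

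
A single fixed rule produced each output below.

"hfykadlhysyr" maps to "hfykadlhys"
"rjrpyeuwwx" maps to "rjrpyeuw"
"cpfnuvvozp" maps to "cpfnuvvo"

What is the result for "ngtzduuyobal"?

Each output is the input with this applied: delete the last 2 characters.
On "ngtzduuyobal" that produces "ngtzduuyob".

ngtzduuyob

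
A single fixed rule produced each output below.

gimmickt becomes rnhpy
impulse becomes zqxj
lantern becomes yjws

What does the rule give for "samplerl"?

The rule is to delete the first 3 characters, then shift every letter 5 places forward in the alphabet (wrapping around).
"samplerl" → "plerl" → "uqjwq".

uqjwq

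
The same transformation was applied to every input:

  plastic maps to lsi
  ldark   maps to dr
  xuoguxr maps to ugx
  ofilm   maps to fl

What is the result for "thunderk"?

The pattern: keep every other character starting from the second (positions 2nd, 4th, 6th, ...).
For "thunderk" the result is "hnek".

hnek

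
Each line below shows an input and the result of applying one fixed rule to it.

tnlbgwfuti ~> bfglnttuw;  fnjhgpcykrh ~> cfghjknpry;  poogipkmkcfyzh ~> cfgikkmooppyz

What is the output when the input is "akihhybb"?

In each case the input is transformed by: delete the last character, then sort the characters into alphabetical order.
On "akihhybb": the first step gives "akihhyb", and the second then gives "abhhiky".

abhhiky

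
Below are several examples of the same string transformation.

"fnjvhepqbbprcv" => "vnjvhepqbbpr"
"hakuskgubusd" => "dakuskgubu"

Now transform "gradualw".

In each case the input is transformed by: swap the first and last characters, then delete the last 2 characters.
Doing the same to "gradualw": "wradua".

wradua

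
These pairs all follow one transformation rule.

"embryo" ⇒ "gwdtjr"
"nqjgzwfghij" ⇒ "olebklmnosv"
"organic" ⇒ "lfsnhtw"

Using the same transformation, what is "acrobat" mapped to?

wtgfyfh

The pattern: shift every letter 5 places forward in the alphabet (wrapping around), then move the first 2 characters to the end (rotate left by 2).
Applying that to "acrobat" gives "wtgfyfh".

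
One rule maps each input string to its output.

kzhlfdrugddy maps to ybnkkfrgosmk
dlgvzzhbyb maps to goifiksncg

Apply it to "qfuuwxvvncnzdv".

cujugkcxmbbdec

Each output is the input with this applied: swap the front and back halves of the string, then shift every letter 7 places forward in the alphabet (wrapping around).
Applying both steps to "qfuuwxvvncnzdv": "vncnzdvqfuuwxv", then "cujugkcxmbbdec".
(Check on "kzhlfdrugddy": → "rugddykzhlfd" → "ybnkkfrgosmk" ✓)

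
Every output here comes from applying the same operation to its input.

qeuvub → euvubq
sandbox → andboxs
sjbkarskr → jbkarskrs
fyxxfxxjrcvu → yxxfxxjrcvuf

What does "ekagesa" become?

kagesae

Looking at the pairs, the operation is to move the first character to the end.
On "ekagesa" that produces "kagesae".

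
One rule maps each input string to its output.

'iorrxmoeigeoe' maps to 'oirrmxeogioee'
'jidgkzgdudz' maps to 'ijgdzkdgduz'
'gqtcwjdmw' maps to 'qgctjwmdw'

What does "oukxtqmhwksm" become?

Rule — swap each adjacent pair of characters (1↔2, 3↔4, ...).
So "oukxtqmhwksm" becomes "uoxkqthmkwms".

uoxkqthmkwms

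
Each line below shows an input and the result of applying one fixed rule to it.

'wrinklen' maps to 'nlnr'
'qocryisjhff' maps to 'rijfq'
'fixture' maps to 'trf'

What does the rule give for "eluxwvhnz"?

The transformation: move the first 2 characters to the end (rotate left by 2), then keep every other character starting from the second (positions 2nd, 4th, 6th, ...).
So "eluxwvhnz" becomes "xvne".

xvne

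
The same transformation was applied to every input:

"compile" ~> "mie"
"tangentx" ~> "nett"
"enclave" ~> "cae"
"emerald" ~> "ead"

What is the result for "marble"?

rlm

In each case the input is transformed by: move the first character to the end, then keep every other character starting from the second (positions 2nd, 4th, 6th, ...).
Starting from "marble": after the first operation, "arblem"; after the second, "rlm".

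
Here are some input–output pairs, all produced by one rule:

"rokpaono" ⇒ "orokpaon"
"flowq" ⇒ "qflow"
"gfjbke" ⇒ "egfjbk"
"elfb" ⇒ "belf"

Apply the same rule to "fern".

Rule — move the last character to the front.
On "fern" that produces "nfer".

nfer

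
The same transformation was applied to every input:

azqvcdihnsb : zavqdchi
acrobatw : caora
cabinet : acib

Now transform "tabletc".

atlb

Looking at the pairs, the operation is to swap each adjacent pair of characters (1↔2, 3↔4, ...), then delete the last 3 characters.
Applying that to "tabletc" gives "atlb".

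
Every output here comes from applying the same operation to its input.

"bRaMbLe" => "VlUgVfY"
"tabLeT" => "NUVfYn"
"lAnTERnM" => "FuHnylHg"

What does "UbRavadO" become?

Rule — shift every letter 6 places backward in the alphabet (wrapping around), then flip the case of every letter.
For "UbRavadO", step one produces "OvLupuxI"; step two turns that into "oVlUPUXi".
(Check on "bRaMbLe": → "vLuGvFy" → "VlUgVfY" ✓)

oVlUPUXi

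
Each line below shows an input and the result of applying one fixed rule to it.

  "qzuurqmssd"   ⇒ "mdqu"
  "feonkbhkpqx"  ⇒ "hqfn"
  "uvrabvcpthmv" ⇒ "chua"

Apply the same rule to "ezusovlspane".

Rule — keep one character in every 3, starting at position 1 (positions 1st, 4th, 7th, ...), then swap the front and back halves of the string.
Working it through for "ezusovlspane": intermediate "esla", final "laes".

laes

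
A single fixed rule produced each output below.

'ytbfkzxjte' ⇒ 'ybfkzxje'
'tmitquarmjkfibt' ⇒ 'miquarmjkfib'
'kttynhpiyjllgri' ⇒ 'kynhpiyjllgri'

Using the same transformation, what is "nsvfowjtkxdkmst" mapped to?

Looking at the pairs, the operation is to remove every "t".
Doing the same to "nsvfowjtkxdkmst": "nsvfowjkxdkms".

nsvfowjkxdkms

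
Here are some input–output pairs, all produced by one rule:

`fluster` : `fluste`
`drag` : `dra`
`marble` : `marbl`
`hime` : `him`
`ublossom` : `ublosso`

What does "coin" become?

Rule — delete the last character.
So "coin" becomes "coi".

coi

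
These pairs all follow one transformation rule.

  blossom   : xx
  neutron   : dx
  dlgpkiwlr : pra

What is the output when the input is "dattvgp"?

cp

Each output is the input with this applied: keep one character in every 3, starting at position 3 (positions 3rd, 6th, 9th, ...), then shift every letter 9 places forward in the alphabet (wrapping around).
"dattvgp" → "tg" → "cp".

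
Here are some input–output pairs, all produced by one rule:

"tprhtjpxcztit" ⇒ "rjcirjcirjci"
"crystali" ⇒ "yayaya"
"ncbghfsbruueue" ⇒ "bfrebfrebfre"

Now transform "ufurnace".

The rule is to keep one character in every 3, starting at position 3 (positions 3rd, 6th, 9th, ...), then write the whole string 3 times in a row.
Applying both steps to "ufurnace": "ua", then "uauaua".

uauaua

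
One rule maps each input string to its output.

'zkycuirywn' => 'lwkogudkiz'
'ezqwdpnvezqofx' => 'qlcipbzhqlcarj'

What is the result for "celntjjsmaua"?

Rule — shift every letter 12 places forward in the alphabet (wrapping around).
For "celntjjsmaua" the result is "oqxzfvveymgm".

oqxzfvveymgm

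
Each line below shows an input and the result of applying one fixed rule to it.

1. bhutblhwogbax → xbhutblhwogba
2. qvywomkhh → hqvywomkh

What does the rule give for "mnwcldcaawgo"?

omnwcldcaawg

What's happening: move the last character to the front.
So "mnwcldcaawgo" becomes "omnwcldcaawg".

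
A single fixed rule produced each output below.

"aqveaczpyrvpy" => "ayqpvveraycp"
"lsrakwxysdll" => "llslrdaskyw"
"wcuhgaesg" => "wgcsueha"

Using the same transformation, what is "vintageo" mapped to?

voiengt

The transformation: take characters alternately from the front and the back (1st, last, 2nd, 2nd-last, ...), then delete the last character.
On "vintageo": the first step gives "voiengta", and the second then gives "voiengt".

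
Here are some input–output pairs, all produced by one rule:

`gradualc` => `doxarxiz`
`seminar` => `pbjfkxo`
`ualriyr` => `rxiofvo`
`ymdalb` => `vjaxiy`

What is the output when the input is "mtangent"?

Rule — shift every letter 3 places backward in the alphabet (wrapping around).
For "mtangent" the result is "jqxkdbkq".

jqxkdbkq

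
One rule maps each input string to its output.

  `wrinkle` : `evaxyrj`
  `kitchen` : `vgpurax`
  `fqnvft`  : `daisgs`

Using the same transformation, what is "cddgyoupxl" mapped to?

Looking at the pairs, the operation is to move the first character to the end, then shift every letter 13 places forward in the alphabet (wrapping around) — i.e. ROT13.
For "cddgyoupxl", step one produces "ddgyoupxlc"; step two turns that into "qqtlbhckyp".

qqtlbhckyp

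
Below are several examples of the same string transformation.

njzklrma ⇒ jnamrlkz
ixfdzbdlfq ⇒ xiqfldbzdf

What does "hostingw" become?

Rule — reverse the string, then move the last 2 characters to the front (rotate right by 2).
So "hostingw" becomes "ohwgnits".

ohwgnits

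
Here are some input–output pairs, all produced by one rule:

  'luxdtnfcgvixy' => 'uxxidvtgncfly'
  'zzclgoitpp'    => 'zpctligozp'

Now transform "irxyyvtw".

rtxvyyiw

In each case the input is transformed by: take characters alternately from the front and the back (1st, last, 2nd, 2nd-last, ...), then move the first 2 characters to the end (rotate left by 2).
Working it through for "irxyyvtw": intermediate "iwrtxvyy", final "rtxvyyiw".
(Check on "zzclgoitpp": → "zpzpctligo" → "zpctligozp" ✓)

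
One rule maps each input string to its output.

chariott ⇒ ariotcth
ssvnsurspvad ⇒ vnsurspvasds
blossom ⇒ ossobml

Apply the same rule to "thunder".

What's happening: swap the first and last characters, then move the first 2 characters to the end (rotate left by 2).
For "thunder", step one produces "rhundet"; step two turns that into "undetrh".

undetrh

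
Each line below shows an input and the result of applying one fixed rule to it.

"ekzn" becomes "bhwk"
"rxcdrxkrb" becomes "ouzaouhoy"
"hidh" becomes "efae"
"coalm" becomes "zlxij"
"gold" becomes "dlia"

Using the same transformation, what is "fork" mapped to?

Rule — shift every letter 3 places backward in the alphabet (wrapping around).
"fork" → "cloh".

cloh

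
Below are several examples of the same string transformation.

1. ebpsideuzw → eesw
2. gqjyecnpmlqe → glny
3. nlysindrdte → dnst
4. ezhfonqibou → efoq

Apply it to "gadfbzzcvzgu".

The pattern: keep one character in every 3, starting at position 1 (positions 1st, 4th, 7th, ...), then sort the characters into alphabetical order.
On "gadfbzzcvzgu" that produces "fgzz".

fgzz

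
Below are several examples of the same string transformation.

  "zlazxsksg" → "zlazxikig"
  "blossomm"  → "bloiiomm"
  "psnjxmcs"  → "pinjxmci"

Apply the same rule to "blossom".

bloiiom

Looking at the pairs, the operation is to replace every "s" with "i".
"blossom" → "bloiiom".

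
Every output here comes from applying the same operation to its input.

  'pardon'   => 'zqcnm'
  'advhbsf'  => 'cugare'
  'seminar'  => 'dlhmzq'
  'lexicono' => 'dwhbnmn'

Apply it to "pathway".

What's happening: delete the first character, then shift every letter 1 place backward in the alphabet (wrapping around).
Starting from "pathway": after the first operation, "athway"; after the second, "zsgvzx".

zsgvzx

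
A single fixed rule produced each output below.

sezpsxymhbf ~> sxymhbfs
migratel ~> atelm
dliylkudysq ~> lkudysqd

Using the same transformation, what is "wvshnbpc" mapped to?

The transformation: move the first character to the end, then delete the first 3 characters.
Applying both steps to "wvshnbpc": "vshnbpcw", then "nbpcw".

nbpcw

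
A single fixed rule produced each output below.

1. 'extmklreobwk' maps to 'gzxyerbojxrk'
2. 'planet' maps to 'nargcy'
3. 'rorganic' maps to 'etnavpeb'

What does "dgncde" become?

apqrqt

The pattern: move the first 2 characters to the end (rotate left by 2), then shift every letter 13 places forward in the alphabet (wrapping around) — i.e. ROT13.
On "dgncde": the first step gives "ncdedg", and the second then gives "apqrqt".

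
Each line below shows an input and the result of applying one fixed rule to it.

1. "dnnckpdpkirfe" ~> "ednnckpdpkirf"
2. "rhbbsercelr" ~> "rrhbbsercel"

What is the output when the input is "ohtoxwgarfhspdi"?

iohtoxwgarfhspd

The rule is to move the last character to the front.
On "ohtoxwgarfhspdi" that produces "iohtoxwgarfhspd".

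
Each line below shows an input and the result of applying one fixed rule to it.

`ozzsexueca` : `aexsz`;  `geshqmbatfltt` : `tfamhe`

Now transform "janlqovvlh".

hvola

The rule is to keep every other character starting from the second (positions 2nd, 4th, 6th, ...), then reverse the string.
On "janlqovvlh": the first step gives "alovh", and the second then gives "hvola".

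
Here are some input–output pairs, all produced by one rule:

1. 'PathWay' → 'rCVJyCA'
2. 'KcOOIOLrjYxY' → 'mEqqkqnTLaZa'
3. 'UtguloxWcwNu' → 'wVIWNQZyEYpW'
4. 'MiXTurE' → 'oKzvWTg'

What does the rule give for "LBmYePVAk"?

ndOaGrxcM

Each output is the input with this applied: flip the case of every letter, then shift every letter 2 places forward in the alphabet (wrapping around).
Applying that to "LBmYePVAk" gives "ndOaGrxcM".
(Check on "UtguloxWcwNu": → "uTGULOXwCWnU" → "wVIWNQZyEYpW" ✓)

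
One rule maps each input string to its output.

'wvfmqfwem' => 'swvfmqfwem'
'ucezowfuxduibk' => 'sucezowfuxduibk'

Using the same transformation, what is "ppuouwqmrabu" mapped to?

sppuouwqmrabu

Each output is the input with this applied: prepend "s".
So "ppuouwqmrabu" becomes "sppuouwqmrabu".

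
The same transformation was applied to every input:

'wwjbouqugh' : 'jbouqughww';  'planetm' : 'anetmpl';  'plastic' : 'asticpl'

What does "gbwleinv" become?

wleinvgb

Each output is the input with this applied: move the first 2 characters to the end (rotate left by 2).
"gbwleinv" → "wleinvgb".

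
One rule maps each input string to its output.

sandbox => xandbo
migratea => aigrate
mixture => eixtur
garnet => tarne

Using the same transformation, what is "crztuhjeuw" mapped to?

wrztuhjeu

In each case the input is transformed by: delete the first character, then move the last character to the front.
Applying that to "crztuhjeuw" gives "wrztuhjeu".
(Check on "sandbox": → "andbox" → "xandbo" ✓)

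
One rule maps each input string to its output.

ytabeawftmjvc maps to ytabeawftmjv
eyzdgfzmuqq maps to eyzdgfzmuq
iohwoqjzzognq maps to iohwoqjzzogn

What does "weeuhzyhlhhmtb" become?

weeuhzyhlhhmt

Each output is the input with this applied: delete the last character.
For "weeuhzyhlhhmtb" the result is "weeuhzyhlhhmt".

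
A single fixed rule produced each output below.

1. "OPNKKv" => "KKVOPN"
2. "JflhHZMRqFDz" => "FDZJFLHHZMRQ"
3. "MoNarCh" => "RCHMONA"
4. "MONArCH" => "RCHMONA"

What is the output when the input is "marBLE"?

BLEMAR

What's happening: move the last 3 characters to the front (rotate right by 3), then convert every letter to uppercase.
So "marBLE" becomes "BLEMAR".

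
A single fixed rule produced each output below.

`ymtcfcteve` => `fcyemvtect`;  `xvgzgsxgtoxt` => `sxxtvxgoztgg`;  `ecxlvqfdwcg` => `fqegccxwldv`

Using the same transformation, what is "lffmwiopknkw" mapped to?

Looking at the pairs, the operation is to take characters alternately from the front and the back (1st, last, 2nd, 2nd-last, ...), then move the last 2 characters to the front (rotate right by 2).
On "lffmwiopknkw": the first step gives "lwfkfnmkwpio", and the second then gives "iolwfkfnmkwp".

iolwfkfnmkwp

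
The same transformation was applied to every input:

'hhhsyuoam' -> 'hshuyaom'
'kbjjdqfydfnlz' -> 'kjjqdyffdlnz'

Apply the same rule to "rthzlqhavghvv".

rzhqlahgvvhv

The pattern: swap each adjacent pair of characters (1↔2, 3↔4, ...), then delete the first character.
"rthzlqhavghvv" → "trzhqlahgvvhv" → "rzhqlahgvvhv".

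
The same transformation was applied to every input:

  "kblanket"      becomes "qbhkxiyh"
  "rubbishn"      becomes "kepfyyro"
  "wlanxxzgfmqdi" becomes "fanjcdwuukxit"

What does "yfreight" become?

The pattern: reverse the string, then shift every letter 3 places backward in the alphabet (wrapping around).
"yfreight" → "thgierfy" → "qedfbocv".

qedfbocv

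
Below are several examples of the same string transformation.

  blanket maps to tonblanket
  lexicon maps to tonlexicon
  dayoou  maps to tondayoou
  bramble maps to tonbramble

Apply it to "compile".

toncompile

Looking at the pairs, the operation is to prepend "ton".
Applying that to "compile" gives "toncompile".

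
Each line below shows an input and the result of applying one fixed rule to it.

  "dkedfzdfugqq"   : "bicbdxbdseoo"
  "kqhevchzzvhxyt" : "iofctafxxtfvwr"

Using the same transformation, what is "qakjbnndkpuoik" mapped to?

In each case the input is transformed by: shift every letter 2 places backward in the alphabet (wrapping around).
On "qakjbnndkpuoik" that produces "oyihzllbinsmgi".

oyihzllbinsmgi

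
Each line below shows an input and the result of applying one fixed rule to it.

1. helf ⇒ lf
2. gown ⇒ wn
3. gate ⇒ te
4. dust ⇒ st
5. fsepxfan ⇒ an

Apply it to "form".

rm

The rule is to keep only the last 2 characters.
For "form" the result is "rm".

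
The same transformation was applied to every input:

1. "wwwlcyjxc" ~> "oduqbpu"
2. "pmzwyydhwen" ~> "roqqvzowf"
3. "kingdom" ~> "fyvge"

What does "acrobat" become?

jgtsl

Rule — shift every letter 8 places backward in the alphabet (wrapping around), then delete the first 2 characters.
For "acrobat" the result is "jgtsl".
(Check on "kingdom": → "cafyvge" → "fyvge" ✓)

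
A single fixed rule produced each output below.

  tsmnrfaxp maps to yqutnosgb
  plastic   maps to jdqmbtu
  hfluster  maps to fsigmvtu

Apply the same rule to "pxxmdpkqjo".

Rule — shift every letter 1 place forward in the alphabet (wrapping around), then move the last 2 characters to the front (rotate right by 2).
Working it through for "pxxmdpkqjo": intermediate "qyyneqlrkp", final "kpqyyneqlr".
(Check on "plastic": → "qmbtujd" → "jdqmbtu" ✓)

kpqyyneqlr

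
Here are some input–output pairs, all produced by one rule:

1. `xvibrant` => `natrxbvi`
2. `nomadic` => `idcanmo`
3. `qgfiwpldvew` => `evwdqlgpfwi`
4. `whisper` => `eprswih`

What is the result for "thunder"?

edrntuh

Each output is the input with this applied: move the last 2 characters to the front (rotate right by 2), then take characters alternately from the front and the back (1st, last, 2nd, 2nd-last, ...).
Starting from "thunder": after the first operation, "erthund"; after the second, "edrntuh".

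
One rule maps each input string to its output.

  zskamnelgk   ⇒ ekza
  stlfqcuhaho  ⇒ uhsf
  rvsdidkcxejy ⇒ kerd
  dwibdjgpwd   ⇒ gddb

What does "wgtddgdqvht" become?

dhwd

Rule — keep one character in every 3, starting at position 1 (positions 1st, 4th, 7th, ...), then move the first 2 characters to the end (rotate left by 2).
"wgtddgdqvht" → "wddh" → "dhwd".
(Check on "dwibdjgpwd": → "dbgd" → "gddb" ✓)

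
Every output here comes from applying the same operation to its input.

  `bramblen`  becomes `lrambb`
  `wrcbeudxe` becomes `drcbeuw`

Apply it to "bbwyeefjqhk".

qbwyeefjb

The pattern: delete the last 2 characters, then swap the first and last characters.
Applying both steps to "bbwyeefjqhk": "bbwyeefjq", then "qbwyeefjb".
(Check on "wrcbeudxe": → "wrcbeud" → "drcbeuw" ✓)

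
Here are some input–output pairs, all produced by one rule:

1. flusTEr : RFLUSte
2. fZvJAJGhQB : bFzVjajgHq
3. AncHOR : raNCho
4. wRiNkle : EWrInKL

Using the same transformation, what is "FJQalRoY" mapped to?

Looking at the pairs, the operation is to flip the case of every letter, then move the last character to the front.
For "FJQalRoY", step one produces "fjqALrOy"; step two turns that into "yfjqALrO".
(Check on "fZvJAJGhQB": → "FzVjajgHqb" → "bFzVjajgHq" ✓)

yfjqALrO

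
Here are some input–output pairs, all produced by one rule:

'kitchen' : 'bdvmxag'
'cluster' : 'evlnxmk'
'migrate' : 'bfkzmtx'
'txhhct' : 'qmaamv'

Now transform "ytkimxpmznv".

Each output is the input with this applied: swap each adjacent pair of characters (1↔2, 3↔4, ...), then shift every letter 7 places backward in the alphabet (wrapping around).
Applying that to "ytkimxpmznv" gives "mrbdqffigso".

mrbdqffigso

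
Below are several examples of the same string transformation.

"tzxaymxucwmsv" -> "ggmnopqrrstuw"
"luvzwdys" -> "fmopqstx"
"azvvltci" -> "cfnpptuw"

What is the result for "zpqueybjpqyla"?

dfjjkkosstuvy

The transformation: shift every letter 6 places backward in the alphabet (wrapping around), then sort the characters into alphabetical order.
Starting from "zpqueybjpqyla": after the first operation, "tjkoysvdjksfu"; after the second, "dfjjkkosstuvy".
(Check on "luvzwdys": → "foptqxsm" → "fmopqstx" ✓)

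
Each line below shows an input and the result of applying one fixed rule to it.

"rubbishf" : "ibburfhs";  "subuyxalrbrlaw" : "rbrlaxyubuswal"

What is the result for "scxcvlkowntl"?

woklvcxcsltn

Each output is the input with this applied: move the last 3 characters to the front (rotate right by 3), then reverse the string.
"scxcvlkowntl" → "ntlscxcvlkow" → "woklvcxcsltn".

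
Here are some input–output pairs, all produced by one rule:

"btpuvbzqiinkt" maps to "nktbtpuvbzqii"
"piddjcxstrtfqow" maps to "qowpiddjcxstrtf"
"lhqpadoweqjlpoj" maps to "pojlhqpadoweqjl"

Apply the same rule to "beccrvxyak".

The pattern: move the last 3 characters to the front (rotate right by 3).
So "beccrvxyak" becomes "yakbeccrvx".

yakbeccrvx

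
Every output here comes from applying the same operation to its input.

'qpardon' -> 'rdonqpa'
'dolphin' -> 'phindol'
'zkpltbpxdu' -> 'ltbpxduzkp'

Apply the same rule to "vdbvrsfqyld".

vrsfqyldvdb

Each output is the input with this applied: move the first 3 characters to the end (rotate left by 3).
So "vdbvrsfqyld" becomes "vrsfqyldvdb".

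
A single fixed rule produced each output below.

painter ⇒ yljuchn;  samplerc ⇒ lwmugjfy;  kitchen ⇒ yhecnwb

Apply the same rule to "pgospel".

Looking at the pairs, the operation is to shift every letter 6 places backward in the alphabet (wrapping around), then move the last 2 characters to the front (rotate right by 2).
Working it through for "pgospel": intermediate "jaimjyf", final "yfjaimj".

yfjaimj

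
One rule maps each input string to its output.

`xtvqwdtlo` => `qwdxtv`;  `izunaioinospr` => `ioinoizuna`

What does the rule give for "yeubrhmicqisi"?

Each output is the input with this applied: delete the last 3 characters, then swap the front and back halves of the string.
"yeubrhmicqisi" → "yeubrhmicq" → "hmicqyeubr".

hmicqyeubr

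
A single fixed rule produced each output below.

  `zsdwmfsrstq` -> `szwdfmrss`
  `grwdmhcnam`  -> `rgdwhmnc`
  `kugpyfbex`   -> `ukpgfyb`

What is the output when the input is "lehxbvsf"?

elxhvb

In each case the input is transformed by: delete the last 2 characters, then swap each adjacent pair of characters (1↔2, 3↔4, ...).
On "lehxbvsf": the first step gives "lehxbv", and the second then gives "elxhvb".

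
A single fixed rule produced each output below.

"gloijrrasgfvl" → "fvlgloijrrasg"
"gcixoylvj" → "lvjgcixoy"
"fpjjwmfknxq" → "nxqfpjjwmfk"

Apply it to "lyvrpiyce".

The transformation: move the last 3 characters to the front (rotate right by 3).
"lyvrpiyce" → "ycelyvrpi".

ycelyvrpi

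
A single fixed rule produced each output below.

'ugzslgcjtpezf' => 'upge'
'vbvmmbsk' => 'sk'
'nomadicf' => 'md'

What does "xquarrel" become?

Each output is the input with this applied: sort the characters into reverse alphabetical order, then keep one character in every 3, starting at position 3 (positions 3rd, 6th, 9th, ...).
For "xquarrel", step one produces "xurrqlea"; step two turns that into "rl".

rl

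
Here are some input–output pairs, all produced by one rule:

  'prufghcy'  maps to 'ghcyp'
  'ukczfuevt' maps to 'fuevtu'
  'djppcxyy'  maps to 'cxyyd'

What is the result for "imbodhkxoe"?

dhkxoei

Each output is the input with this applied: move the first character to the end, then delete the first 3 characters.
On "imbodhkxoe": the first step gives "mbodhkxoei", and the second then gives "dhkxoei".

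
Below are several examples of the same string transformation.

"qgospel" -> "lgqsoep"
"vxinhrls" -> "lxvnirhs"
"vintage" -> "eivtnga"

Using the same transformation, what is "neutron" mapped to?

nentuor

Looking at the pairs, the operation is to swap each adjacent pair of characters (1↔2, 3↔4, ...), then move the last character to the front.
Starting from "neutron": after the first operation, "entuorn"; after the second, "nentuor".
(Check on "vintage": → "ivtngae" → "eivtnga" ✓)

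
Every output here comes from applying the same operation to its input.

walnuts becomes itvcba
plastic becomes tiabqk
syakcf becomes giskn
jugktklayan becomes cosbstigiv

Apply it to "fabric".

In each case the input is transformed by: delete the first character, then shift every letter 8 places forward in the alphabet (wrapping around).
Starting from "fabric": after the first operation, "abric"; after the second, "ijzqk".

ijzqk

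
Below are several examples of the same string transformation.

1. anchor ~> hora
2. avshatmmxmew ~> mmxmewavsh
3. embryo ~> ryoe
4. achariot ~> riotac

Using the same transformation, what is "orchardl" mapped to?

In each case the input is transformed by: swap the front and back halves of the string, then delete the last 2 characters.
"orchardl" → "ardlorch" → "ardlor".

ardlor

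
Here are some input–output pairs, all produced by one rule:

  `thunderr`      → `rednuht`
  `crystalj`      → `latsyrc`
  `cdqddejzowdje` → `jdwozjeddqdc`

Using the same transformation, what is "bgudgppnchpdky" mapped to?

kdphcnppgdugb

What's happening: delete the last character, then reverse the string.
For "bgudgppnchpdky", step one produces "bgudgppnchpdk"; step two turns that into "kdphcnppgdugb".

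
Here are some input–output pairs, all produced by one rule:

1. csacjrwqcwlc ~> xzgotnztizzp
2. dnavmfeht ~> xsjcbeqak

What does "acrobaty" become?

In each case the input is transformed by: move the first 2 characters to the end (rotate left by 2), then shift every letter 3 places backward in the alphabet (wrapping around).
Working it through for "acrobaty": intermediate "robatyac", final "olyxqvxz".

olyxqvxz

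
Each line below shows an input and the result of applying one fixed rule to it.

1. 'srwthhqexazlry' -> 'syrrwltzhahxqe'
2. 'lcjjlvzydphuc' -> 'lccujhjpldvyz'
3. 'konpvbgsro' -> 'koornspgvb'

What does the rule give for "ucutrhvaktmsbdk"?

The pattern: take characters alternately from the front and the back (1st, last, 2nd, 2nd-last, ...).
Applying that to "ucutrhvaktmsbdk" gives "ukcdubtsrmhtvka".

ukcdubtsrmhtvka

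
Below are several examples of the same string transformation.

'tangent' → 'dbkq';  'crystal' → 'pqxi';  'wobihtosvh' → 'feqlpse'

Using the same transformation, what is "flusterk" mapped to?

The transformation: delete the first 3 characters, then shift every letter 3 places backward in the alphabet (wrapping around).
Starting from "flusterk": after the first operation, "sterk"; after the second, "pqboh".

pqboh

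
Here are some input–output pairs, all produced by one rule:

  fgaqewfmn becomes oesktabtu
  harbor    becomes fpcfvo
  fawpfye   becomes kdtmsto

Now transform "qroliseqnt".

The rule is to move the first 2 characters to the end (rotate left by 2), then shift every letter 12 places backward in the alphabet (wrapping around).
On "qroliseqnt" that produces "czwgsebhef".

czwgsebhef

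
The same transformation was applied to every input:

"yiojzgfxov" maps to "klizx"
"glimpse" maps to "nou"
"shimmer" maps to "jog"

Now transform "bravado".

txf

In each case the input is transformed by: keep every other character starting from the second (positions 2nd, 4th, 6th, ...), then shift every letter 2 places forward in the alphabet (wrapping around).
Working it through for "bravado": intermediate "rvd", final "txf".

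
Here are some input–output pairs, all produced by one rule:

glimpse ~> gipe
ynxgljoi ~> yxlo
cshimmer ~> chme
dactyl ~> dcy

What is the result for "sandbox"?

Rule — keep every other character starting from the first (positions 1st, 3rd, 5th, ...).
So "sandbox" becomes "snbx".

snbx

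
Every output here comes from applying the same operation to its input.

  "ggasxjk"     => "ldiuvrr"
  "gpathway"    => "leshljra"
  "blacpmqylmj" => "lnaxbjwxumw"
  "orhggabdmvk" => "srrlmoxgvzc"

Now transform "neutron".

What's happening: shift every letter 11 places forward in the alphabet (wrapping around), then move the first 2 characters to the end (rotate left by 2).
On "neutron" that produces "feczyyp".
(Check on "orhggabdmvk": → "zcsrrlmoxgv" → "srrlmoxgvzc" ✓)

feczyyp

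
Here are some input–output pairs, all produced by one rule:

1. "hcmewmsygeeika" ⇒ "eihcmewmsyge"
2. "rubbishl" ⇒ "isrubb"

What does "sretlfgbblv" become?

bbsretlfg

Rule — delete the last 2 characters, then move the last 2 characters to the front (rotate right by 2).
Applying both steps to "sretlfgbblv": "sretlfgbb", then "bbsretlfg".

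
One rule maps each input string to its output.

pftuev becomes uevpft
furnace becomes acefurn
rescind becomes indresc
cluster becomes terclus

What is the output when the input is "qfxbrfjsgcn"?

gcnqfxbrfjs

In each case the input is transformed by: move the last 3 characters to the front (rotate right by 3).
Applying that to "qfxbrfjsgcn" gives "gcnqfxbrfjs".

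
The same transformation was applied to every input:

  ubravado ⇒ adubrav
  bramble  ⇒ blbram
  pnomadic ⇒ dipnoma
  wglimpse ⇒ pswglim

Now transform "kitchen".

hekitc

Looking at the pairs, the operation is to delete the last character, then move the last 2 characters to the front (rotate right by 2).
Working it through for "kitchen": intermediate "kitche", final "hekitc".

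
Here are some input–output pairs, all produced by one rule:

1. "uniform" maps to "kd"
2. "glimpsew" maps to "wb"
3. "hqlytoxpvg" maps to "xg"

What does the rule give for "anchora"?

qd

In each case the input is transformed by: shift every letter 10 places backward in the alphabet (wrapping around), then keep only the first 2 characters.
For "anchora", step one produces "qdsxehq"; step two turns that into "qd".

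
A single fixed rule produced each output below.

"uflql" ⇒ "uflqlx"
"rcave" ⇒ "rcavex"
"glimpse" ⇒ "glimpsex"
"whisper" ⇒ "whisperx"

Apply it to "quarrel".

quarrelx

What's happening: append "x".
So "quarrel" becomes "quarrelx".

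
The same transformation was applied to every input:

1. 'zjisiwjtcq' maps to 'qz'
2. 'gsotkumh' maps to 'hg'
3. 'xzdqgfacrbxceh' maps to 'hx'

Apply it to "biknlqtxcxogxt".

tb

Looking at the pairs, the operation is to move the first character to the end, then keep only the last 2 characters.
Applying both steps to "biknlqtxcxogxt": "iknlqtxcxogxtb", then "tb".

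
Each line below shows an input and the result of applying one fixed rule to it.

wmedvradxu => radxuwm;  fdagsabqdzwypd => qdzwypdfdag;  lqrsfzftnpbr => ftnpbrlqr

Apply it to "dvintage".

taged

The pattern: swap the front and back halves of the string, then delete the last 3 characters.
For "dvintage", step one produces "tagedvin"; step two turns that into "taged".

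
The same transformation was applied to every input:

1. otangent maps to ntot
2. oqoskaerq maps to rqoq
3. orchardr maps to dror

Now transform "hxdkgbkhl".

The rule is to move the last 2 characters to the front (rotate right by 2), then keep only the first 4 characters.
Applying both steps to "hxdkgbkhl": "hlhxdkgbk", then "hlhx".

hlhx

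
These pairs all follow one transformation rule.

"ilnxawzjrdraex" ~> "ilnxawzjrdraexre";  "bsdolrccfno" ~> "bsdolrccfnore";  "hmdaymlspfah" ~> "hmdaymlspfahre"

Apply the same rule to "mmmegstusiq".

What's happening: append "re".
On "mmmegstusiq" that produces "mmmegstusiqre".

mmmegstusiqre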